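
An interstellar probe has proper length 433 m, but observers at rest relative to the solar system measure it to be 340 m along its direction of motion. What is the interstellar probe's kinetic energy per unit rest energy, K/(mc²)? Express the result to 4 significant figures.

0.2735

γ = L₀/L = 433/340 = 1.27353.
K/(mc²) = γ − 1 = 1.27353 − 1 = 0.2735.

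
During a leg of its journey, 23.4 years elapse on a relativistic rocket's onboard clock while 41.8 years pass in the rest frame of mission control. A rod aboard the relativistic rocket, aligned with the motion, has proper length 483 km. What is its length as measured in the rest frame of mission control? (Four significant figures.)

270.4 km

The time-dilation ratio gives γ = 41.8/23.4 = 1.78632.
The rod contracts by the same γ: 483 km / 1.78632 = 270.4 km.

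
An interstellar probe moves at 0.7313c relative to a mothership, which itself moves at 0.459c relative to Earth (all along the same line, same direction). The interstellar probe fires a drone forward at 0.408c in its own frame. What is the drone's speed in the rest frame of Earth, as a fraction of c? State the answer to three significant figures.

0.953c

Compose velocities in two stages. Stage 1 (into S'): u₁ = (0.408+0.7313)/(1+0.408×0.7313) = 0.87748.
Stage 2 (into S): u = (0.87748+0.459)/(1+0.87748×0.459) = 0.95275, so the speed is 0.953c.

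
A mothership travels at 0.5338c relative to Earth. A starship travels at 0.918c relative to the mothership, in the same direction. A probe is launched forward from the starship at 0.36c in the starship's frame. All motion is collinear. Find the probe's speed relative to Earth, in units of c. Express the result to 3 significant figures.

Apply u = (u'+v)/(1+u'v) twice. Probe in the mothership frame: (0.36+0.918)/(1+0.36·0.918) = 1.278/1.33048 = 0.96056c.
That velocity, transformed to the rest frame of Earth: (0.96056+0.5338)/(1+0.96056·0.5338) = 1.49436/1.512746928 = 0.98785c.

0.988c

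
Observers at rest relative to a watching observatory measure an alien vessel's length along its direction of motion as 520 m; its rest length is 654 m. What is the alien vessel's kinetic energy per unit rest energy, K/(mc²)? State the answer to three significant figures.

0.258

γ = L₀/L = 654/520 = 1.25769.
K/(mc²) = γ − 1 = 1.25769 − 1 = 0.258.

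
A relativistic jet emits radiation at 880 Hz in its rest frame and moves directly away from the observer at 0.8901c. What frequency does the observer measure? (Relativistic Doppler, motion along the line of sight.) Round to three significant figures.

Relativistic Doppler (source moving away): f_obs = f_src · √((1−β)/(1+β)).
With β = 0.8901: factor = √(0.1099/1.8901) = 0.24113.
f_obs = 880 × 0.24113 = 212 Hz.

212 Hz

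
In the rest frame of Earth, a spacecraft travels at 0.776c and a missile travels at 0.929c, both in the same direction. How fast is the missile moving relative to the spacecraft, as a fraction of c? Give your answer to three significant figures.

0.548c

Transform to the spacecraft's frame: u' = (u − v)/(1 − uv/c²).
u' = (0.929 − 0.776)/(1 − 0.929×0.776) = 0.153/0.279096 = 0.5482.
Speed in the spacecraft's frame: 0.548c (in the same direction).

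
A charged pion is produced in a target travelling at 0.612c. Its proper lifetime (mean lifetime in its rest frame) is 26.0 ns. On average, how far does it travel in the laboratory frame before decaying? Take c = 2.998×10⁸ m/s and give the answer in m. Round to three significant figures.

6.03 m

With β = 0.612, γ = 1/√(1 − 0.612²) = 1/√0.625456 = 1.2644.
Lab-frame lifetime: Δt = γτ = 1.2644 × 26.0 ns = 32.874 ns.
Distance: d = vΔt = 0.612 × 2.998×10⁸ m/s × 3.2874×10^-8 s = 6.03 m.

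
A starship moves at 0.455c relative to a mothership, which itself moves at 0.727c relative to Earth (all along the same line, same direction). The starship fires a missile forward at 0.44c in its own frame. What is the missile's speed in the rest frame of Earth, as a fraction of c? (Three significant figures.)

0.955c

First combine the missile and starship (S''→S'): u₁ = (0.44 + 0.455)/(1 + 0.44×0.455) = 0.895/1.2002 = 0.74571.
Then combine with the mothership (S'→S): u = (0.74571 + 0.727)/(1 + 0.74571×0.727) = 1.47271/1.54213117 = 0.95498.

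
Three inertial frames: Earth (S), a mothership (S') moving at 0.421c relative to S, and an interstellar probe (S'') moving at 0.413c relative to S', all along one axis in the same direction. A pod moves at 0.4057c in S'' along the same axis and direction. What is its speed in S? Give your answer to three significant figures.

0.866c

Apply u = (u'+v)/(1+u'v) twice. Pod in the mothership frame: (0.4057+0.413)/(1+0.4057·0.413) = 0.8187/1.1675541 = 0.70121c.
That velocity, transformed to the rest frame of Earth: (0.70121+0.421)/(1+0.70121·0.421) = 1.12221/1.29520941 = 0.86643c.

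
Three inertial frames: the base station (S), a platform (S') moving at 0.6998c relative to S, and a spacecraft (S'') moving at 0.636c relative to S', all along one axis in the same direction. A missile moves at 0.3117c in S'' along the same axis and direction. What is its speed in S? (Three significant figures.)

0.960c

First combine the missile and spacecraft (S''→S'): u₁ = (0.3117 + 0.636)/(1 + 0.3117×0.636) = 0.9477/1.1982412 = 0.79091.
Then combine with the platform (S'→S): u = (0.79091 + 0.6998)/(1 + 0.79091×0.6998) = 1.49071/1.553478818 = 0.95959.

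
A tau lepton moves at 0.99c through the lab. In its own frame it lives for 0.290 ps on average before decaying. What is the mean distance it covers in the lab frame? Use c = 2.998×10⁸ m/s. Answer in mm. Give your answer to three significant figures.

0.610 mm

With β = 0.99, γ = 1/√(1 − 0.99²) = 1/√0.0199 = 7.0888.
Lab-frame lifetime: Δt = γτ = 7.0888 × 0.290 ps = 2.0558 ps.
Distance: d = vΔt = 0.99 × 2.998×10⁸ m/s × 2.0558×10^-12 s = 6.10×10^-4 m = 0.610 mm.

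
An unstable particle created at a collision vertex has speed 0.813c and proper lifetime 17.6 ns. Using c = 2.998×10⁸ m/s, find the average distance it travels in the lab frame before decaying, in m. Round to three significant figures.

7.37 m

Lorentz factor: γ = (1 − 0.660969)^(−1/2) = 1.7174.
Lab-frame lifetime: Δt = γτ = 1.7174 × 17.6 ns = 30.226 ns.
Distance: d = vΔt = 0.813 × 2.998×10⁸ m/s × 3.0226×10^-8 s = 7.37 m.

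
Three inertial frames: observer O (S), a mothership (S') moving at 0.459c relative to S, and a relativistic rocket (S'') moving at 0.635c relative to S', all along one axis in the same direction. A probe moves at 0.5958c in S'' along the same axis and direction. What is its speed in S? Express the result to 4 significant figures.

Apply u = (u'+v)/(1+u'v) twice. Probe in the mothership frame: (0.5958+0.635)/(1+0.5958·0.635) = 1.2308/1.378333 = 0.89296c.
That velocity, transformed to the rest frame of observer O: (0.89296+0.459)/(1+0.89296·0.459) = 1.35196/1.40986864 = 0.95893c.

0.9589c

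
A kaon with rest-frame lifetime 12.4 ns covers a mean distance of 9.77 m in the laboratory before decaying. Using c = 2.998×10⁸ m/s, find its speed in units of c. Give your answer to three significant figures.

Lab distance = (lab lifetime)·v = γτ·βc, so βγ = d/(cτ) = 9.770/(2.998×10⁸ × 1.240×10^-8) = 2.6281.
With βγ = 2.6281: γ² = 1 + (βγ)² = 7.90691, and β = (βγ)/γ = 2.6281/2.81192 = 0.935.

0.935c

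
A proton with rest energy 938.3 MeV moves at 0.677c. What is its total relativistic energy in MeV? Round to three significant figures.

With β = 0.677, γ = 1/√(1 − 0.677²) = 1/√0.541671 = 1.3587.
Total energy: E = γmc² = 1.3587 × 938.3 MeV = 1270 MeV.

1270 MeV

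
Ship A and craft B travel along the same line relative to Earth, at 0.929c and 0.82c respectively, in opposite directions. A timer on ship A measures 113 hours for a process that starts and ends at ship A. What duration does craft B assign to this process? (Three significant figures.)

The velocity of ship A relative to craft B is (0.929 + 0.82)c / (1 + 0.929×0.82) = 0.99275c; relative speed 0.99275c.
At |u| = 0.99275c, γ = (1 − 0.985553)^(−1/2) = 8.3198.
Ship A's interval is proper; time dilation gives Δt_B = γΔτ = 8.3198 × 113 hours = 940 hours.

940 hours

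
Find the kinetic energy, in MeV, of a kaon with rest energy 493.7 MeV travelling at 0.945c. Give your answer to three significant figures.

1020 MeV

γ = 1/√(1 − β²) = 1/√(1 − 0.893025) = 1/√0.106975 = 1/0.32707 = 3.0574.
Kinetic energy: K = (γ − 1)mc² = (3.0574 − 1) × 493.7 MeV = 2.0574 × 493.7 = 1020 MeV.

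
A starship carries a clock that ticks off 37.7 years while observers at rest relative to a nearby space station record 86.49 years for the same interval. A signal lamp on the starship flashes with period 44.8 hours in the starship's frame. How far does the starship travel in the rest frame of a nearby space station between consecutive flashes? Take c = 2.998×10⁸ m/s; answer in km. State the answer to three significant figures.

9.98×10^10 km

The time-dilation ratio gives γ = 86.49/37.7 = 2.29416.
β = √(1 − 1/γ²) = 0.9. Lab-frame period = γτ = 2.29416×44.8 hours = 102.78 hours. Distance = βc × γτ = 0.9 × 2.998×10⁸ m/s × 370008 s = 9.9836×10^13 m = 9.98×10^10 km.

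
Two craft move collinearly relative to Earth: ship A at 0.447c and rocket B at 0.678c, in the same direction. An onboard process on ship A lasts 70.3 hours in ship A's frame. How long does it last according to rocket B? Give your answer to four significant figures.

74.51 hours

Speed of ship A in rocket B's frame: u = (v_A − v_B)/(1 − v_A v_B/c²) = (0.447 − 0.678)/(1 − 0.447×0.678) = −0.231/0.696934 = −0.33145; |u| = 0.33145c.
At |u| = 0.33145c, γ = (1 − 0.109859)^(−1/2) = 1.0599.
The clock on ship A records proper time, so rocket B measures Δt = γΔτ = 1.0599 × 70.3 = 74.51 hours.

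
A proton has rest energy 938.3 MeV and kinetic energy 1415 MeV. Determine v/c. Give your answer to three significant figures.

0.917

γ = 1 + K/(mc²) = 1 + 1415/938.3 = 2.508.
β = √(1 − 1/γ²) = √(1 − 0.158981) = √0.841019 = 0.917.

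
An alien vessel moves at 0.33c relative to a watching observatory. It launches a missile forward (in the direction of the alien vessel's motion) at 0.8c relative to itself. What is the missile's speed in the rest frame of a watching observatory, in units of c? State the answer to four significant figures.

Relativistic velocity addition: u = (u' + v)/(1 + u'v/c²), with u' = 0.8c and v = 0.33c.
Numerator: 0.8 + 0.33 = 1.13. Denominator: 1 + (0.8)(0.33) = 1.264.
u = 1.13/1.264 = 0.89399, so the speed is 0.8940c.

0.8940c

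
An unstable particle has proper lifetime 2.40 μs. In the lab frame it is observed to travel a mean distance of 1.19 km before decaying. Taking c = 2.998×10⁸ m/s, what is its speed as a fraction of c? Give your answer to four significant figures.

0.8557c

d = βγcτ ⇒ βγ = d/(cτ) = 1190 m / (719.52 m) = 1.6539.
β = (βγ)/√(1+(βγ)²) = 1.6539/√3.73539 = 0.8557.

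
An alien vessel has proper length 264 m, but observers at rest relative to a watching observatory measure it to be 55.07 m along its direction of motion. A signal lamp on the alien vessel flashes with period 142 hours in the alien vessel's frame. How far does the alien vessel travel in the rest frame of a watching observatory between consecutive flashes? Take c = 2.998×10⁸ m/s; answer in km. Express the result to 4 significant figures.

Length contraction gives γ = L₀/L = 264/55.07 = 4.7939.
β = √(1 − 1/γ²) = 0.978. Lab-frame period = γτ = 4.7939×142 hours = 680.73 hours. Distance = βc × γτ = 0.978 × 2.998×10⁸ m/s × 2450628 s = 7.1853×10^14 m = 7.185×10^11 km.

7.185×10^11 km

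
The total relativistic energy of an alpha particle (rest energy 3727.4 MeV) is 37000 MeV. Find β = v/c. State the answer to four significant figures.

0.9949

γ = E/(mc²) = 37000/3727.4 = 9.9265.
β = √(1 − 1/γ²) = √(1 − 0.0101486) = √0.9898514 = 0.9949.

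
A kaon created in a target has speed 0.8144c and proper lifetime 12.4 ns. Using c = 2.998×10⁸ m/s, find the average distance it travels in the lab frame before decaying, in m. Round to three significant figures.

γ = 1/√(1 − β²) = 1/√(1 − 0.66324736) = 1/√0.33675264 = 1/0.580304 = 1.7232.
Lab-frame lifetime: Δt = γτ = 1.7232 × 12.4 ns = 21.368 ns.
Distance: d = vΔt = 0.8144 × 2.998×10⁸ m/s × 2.1368×10^-8 s = 5.22 m.

5.22 m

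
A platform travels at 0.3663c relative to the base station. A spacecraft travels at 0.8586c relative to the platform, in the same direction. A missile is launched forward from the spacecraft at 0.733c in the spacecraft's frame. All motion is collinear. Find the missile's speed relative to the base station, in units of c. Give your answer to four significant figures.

0.9892c

Apply u = (u'+v)/(1+u'v) twice. Missile in the platform frame: (0.733+0.8586)/(1+0.733·0.8586) = 1.5916/1.6293538 = 0.97683c.
That velocity, transformed to the rest frame of the base station: (0.97683+0.3663)/(1+0.97683·0.3663) = 1.34313/1.357812829 = 0.98919c.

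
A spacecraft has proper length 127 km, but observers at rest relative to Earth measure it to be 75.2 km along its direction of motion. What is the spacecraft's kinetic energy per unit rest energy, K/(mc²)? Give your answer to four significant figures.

0.6888

γ = L₀/L = 127/75.2 = 1.68883.
Since K = (γ−1)mc², K/(mc²) = 1.68883 − 1 = 0.6888.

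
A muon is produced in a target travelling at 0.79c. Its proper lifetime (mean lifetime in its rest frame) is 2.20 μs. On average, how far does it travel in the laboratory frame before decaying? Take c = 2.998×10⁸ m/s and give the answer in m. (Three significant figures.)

β² = 0.6241, so γ = 1/√0.3759 = 1.631.
Lab-frame lifetime: Δt = γτ = 1.631 × 2.20 μs = 3.5882 μs.
Distance: d = vΔt = 0.79 × 2.998×10⁸ m/s × 3.5882×10^-6 s = 850 m.

850 m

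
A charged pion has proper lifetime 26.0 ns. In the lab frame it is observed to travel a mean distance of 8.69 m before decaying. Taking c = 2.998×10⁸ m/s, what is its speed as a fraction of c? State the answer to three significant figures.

Let x = d/(cτ) = 8.690 m / (2.998×10⁸ m/s × 2.600×10^-8 s) = 1.1148. Since d = βγcτ, x = βγ = β/√(1−β²).
Solving: β² = x²/(1+x²) = 1.24278/2.24278 = 0.554125, so β = 0.744.

0.744c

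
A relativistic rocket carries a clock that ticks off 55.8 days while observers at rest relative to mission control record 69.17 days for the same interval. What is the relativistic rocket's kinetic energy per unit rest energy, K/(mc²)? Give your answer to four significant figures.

γ = Δt/Δτ = 69.17/55.8 = 1.23961.
Since K = (γ−1)mc², K/(mc²) = 1.23961 − 1 = 0.2396.

0.2396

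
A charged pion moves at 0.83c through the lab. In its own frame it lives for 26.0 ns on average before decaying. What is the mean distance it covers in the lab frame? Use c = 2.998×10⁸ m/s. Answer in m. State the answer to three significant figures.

11.6 m

Lorentz factor: γ = (1 − 0.6889)^(−1/2) = 1.7929.
Lab-frame lifetime: Δt = γτ = 1.7929 × 26.0 ns = 46.615 ns.
Distance: d = vΔt = 0.83 × 2.998×10⁸ m/s × 4.6615×10^-8 s = 11.6 m.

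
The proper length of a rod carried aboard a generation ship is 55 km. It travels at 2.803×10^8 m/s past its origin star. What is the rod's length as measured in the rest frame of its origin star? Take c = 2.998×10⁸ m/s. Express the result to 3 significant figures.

19.5 km

β = v/c = (2.803×10^8 m/s)/(2.998×10⁸ m/s) = 0.934957.
With β = 0.934957, γ = 1/√(1 − 0.934957²) = 1/√0.1258554 = 2.8188.
Along the direction of motion the measured length is L₀/γ = 55/2.8188 = 19.5 km.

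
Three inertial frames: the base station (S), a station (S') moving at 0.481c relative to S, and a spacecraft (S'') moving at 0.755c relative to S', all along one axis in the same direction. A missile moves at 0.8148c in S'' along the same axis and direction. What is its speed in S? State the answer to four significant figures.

0.9901c

Apply u = (u'+v)/(1+u'v) twice. Missile in the station frame: (0.8148+0.755)/(1+0.8148·0.755) = 1.5698/1.615174 = 0.97191c.
That velocity, transformed to the rest frame of the base station: (0.97191+0.481)/(1+0.97191·0.481) = 1.45291/1.46748871 = 0.99007c.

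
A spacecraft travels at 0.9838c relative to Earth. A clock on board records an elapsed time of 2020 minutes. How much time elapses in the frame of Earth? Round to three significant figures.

11300 minutes

γ = 1/√(1 − β²) = 1/√(1 − 0.96786244) = 1/√0.03213756 = 1/0.17927 = 5.5782.
Time dilation: Δt = γ·Δτ = 5.5782 × 2020 = 11300 minutes.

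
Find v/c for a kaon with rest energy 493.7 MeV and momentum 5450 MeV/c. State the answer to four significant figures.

0.9959

βγ = pc/(mc²) = 5450/493.7 = 11.039.
Since γ² = 1 + (βγ)² = 122.86, γ = √122.86 = 11.0842, and β = (βγ)/γ = 11.039/11.0842 = 0.9959.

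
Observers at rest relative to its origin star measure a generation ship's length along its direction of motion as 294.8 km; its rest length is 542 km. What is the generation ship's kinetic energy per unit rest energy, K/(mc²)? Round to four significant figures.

Length contraction gives γ = L₀/L = 542/294.8 = 1.83853.
K/(mc²) = γ − 1 = 1.83853 − 1 = 0.8385.

0.8385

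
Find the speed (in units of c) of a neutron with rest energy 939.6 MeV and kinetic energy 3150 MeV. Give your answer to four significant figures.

γ = 1 + K/(mc²) = 1 + 3150/939.6 = 4.3525.
β = √(1 − 1/γ²) = √(1 − 0.0527864) = √0.9472136 = 0.9732.

0.9732c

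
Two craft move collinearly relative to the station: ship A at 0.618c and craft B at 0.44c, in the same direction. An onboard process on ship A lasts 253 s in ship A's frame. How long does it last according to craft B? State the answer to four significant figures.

Speed of ship A in craft B's frame: u = (v_A − v_B)/(1 − v_A v_B/c²) = (0.618 − 0.44)/(1 − 0.618×0.44) = 0.178/0.72808 = 0.24448; |u| = 0.24448c.
At |u| = 0.24448c, γ = (1 − 0.0597705)^(−1/2) = 1.0313.
Ship A's interval is proper; time dilation gives Δt_B = γΔτ = 1.0313 × 253 s = 260.9 s.

260.9 s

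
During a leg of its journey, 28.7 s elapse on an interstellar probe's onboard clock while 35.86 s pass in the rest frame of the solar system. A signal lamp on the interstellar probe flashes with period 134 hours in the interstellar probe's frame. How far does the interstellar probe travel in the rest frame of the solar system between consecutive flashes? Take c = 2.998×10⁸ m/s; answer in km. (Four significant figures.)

1.083×10^11 km

From Δt = γΔτ: γ = 35.86/28.7 = 1.24948.
β = √(1 − 1/γ²) = 0.59956. Lab-frame period = γτ = 1.24948×134 hours = 167.43 hours. Distance = βc × γτ = 0.59956 × 2.998×10⁸ m/s × 602748 s = 1.0834×10^14 m = 1.083×10^11 km.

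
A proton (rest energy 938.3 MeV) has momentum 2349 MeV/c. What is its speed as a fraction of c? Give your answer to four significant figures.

0.9287c

pc/(mc²) = 2349/938.3 = 2.5035 = βγ = β/√(1−β²).
So β² = x²/(1 + x²) with x = 2.5035: x² = 6.26751, β² = 6.26751/7.26751 = 0.862401, β = 0.9287.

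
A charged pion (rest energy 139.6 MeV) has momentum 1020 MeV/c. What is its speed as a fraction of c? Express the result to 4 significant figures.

0.9908c

βγ = pc/(mc²) = 1020/139.6 = 7.3066.
Since γ² = 1 + (βγ)² = 54.3864, γ = √54.3864 = 7.37471, and β = (βγ)/γ = 7.3066/7.37471 = 0.9908.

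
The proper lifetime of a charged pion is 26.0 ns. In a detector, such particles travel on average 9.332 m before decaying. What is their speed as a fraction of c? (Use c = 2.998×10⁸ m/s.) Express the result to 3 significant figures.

d = βγcτ ⇒ βγ = d/(cτ) = 9.332 m / (7.7948 m) = 1.1972.
β = (βγ)/√(1+(βγ)²) = 1.1972/√2.43329 = 0.767.

0.767c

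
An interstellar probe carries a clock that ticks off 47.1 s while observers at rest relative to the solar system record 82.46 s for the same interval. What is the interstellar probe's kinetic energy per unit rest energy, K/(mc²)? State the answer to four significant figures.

From Δt = γΔτ: γ = 82.46/47.1 = 1.75074.
Since K = (γ−1)mc², K/(mc²) = 1.75074 − 1 = 0.7507.

0.7507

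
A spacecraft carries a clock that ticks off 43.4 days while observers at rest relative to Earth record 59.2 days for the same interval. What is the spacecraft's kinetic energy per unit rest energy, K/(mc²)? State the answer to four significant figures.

0.3641

The time-dilation ratio gives γ = 59.2/43.4 = 1.36406.
Since K = (γ−1)mc², K/(mc²) = 1.36406 − 1 = 0.3641.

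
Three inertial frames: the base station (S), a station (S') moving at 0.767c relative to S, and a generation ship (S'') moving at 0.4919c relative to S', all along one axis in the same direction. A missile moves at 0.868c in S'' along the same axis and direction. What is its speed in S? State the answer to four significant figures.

0.9937c

First combine the missile and generation ship (S''→S'): u₁ = (0.868 + 0.4919)/(1 + 0.868×0.4919) = 1.3599/1.4269692 = 0.953.
Then combine with the station (S'→S): u = (0.953 + 0.767)/(1 + 0.953×0.767) = 1.72/1.730951 = 0.99367.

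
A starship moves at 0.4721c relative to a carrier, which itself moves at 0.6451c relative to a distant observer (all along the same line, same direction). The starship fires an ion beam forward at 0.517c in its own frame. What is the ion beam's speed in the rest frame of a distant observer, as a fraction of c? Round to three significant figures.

Compose velocities in two stages. Stage 1 (into S'): u₁ = (0.517+0.4721)/(1+0.517×0.4721) = 0.79505.
Stage 2 (into S): u = (0.79505+0.6451)/(1+0.79505×0.6451) = 0.95192, so the speed is 0.952c.

0.952c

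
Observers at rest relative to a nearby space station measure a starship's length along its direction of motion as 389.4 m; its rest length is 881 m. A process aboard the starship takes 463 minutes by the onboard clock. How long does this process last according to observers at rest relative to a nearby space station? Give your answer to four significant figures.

Length contraction gives γ = L₀/L = 881/389.4 = 2.26246.
Δt = γΔτ = 2.26246 × 463 = 1048 minutes.

1048 minutes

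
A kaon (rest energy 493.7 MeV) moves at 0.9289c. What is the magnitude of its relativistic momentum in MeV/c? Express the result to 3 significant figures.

Lorentz factor: γ = (1 − 0.86285521)^(−1/2) = 2.7003.
Momentum: p = γβ·mc = 2.7003 × 0.9289 × 493.7 MeV/c = 1240 MeV/c.

1240 MeV/c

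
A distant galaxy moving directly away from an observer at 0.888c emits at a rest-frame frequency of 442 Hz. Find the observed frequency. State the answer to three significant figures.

Relativistic Doppler (source moving away): f_obs = f_src · √((1−β)/(1+β)).
With β = 0.888: factor = √(0.112/1.888) = 0.24356.
f_obs = 442 × 0.24356 = 108 Hz.

108 Hz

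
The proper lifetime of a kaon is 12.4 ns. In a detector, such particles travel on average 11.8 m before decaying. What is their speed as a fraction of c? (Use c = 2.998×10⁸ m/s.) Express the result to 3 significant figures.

0.954c

d = βγcτ ⇒ βγ = d/(cτ) = 11.80 m / (3.71752 m) = 3.1742.
β = (βγ)/√(1+(βγ)²) = 3.1742/√11.0755 = 0.954.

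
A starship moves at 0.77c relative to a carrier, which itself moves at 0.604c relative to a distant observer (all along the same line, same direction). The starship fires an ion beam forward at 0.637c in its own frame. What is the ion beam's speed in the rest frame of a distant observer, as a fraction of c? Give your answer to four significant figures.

0.9859c

Apply u = (u'+v)/(1+u'v) twice. Ion beam in the carrier frame: (0.637+0.77)/(1+0.637·0.77) = 1.407/1.49049 = 0.94398c.
That velocity, transformed to the rest frame of a distant observer: (0.94398+0.604)/(1+0.94398·0.604) = 1.54798/1.57016392 = 0.98587c.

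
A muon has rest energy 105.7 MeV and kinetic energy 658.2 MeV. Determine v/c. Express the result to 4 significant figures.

K = (γ−1)mc², so γ = 1 + 658.2/105.7 = 7.2271.
Then v/c = √(1 − γ⁻²) = √(1 − 0.0191457) = √0.9808543 = 0.9904.

0.9904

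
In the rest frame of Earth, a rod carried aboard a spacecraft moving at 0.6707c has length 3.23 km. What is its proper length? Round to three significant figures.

4.35 km

γ = 1/√(1 − β²) = 1/√(1 − 0.44983849) = 1/√0.55016151 = 1/0.741729 = 1.3482.
Proper length: L₀ = γ·L = 1.3482 × 3.23 = 4.35 km.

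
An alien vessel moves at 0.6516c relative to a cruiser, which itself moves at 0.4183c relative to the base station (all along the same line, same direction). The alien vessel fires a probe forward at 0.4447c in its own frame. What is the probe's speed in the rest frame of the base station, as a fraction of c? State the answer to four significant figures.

Compose velocities in two stages. Stage 1 (into S'): u₁ = (0.4447+0.6516)/(1+0.4447×0.6516) = 0.85.
Stage 2 (into S): u = (0.85+0.4183)/(1+0.85×0.4183) = 0.93563, so the speed is 0.9356c.

0.9356c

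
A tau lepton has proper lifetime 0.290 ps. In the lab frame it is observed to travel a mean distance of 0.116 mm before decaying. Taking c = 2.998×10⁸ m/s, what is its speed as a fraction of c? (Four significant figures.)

Lab distance = (lab lifetime)·v = γτ·βc, so βγ = d/(cτ) = 1.160×10^-4/(2.998×10⁸ × 2.900×10^-13) = 1.3342.
With βγ = 1.3342: γ² = 1 + (βγ)² = 2.78009, and β = (βγ)/γ = 1.3342/1.66736 = 0.8002.

0.8002c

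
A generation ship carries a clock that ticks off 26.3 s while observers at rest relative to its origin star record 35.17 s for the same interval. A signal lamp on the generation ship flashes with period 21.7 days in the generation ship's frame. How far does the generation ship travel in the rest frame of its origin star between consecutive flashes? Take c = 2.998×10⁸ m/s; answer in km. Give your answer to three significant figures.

4.99×10^11 km

From Δt = γΔτ: γ = 35.17/26.3 = 1.33726.
β = √(1 − 1/γ²) = 0.66393. Lab-frame period = γτ = 1.33726×21.7 days = 29.019 days. Distance = βc × γτ = 0.66393 × 2.998×10⁸ m/s × 2507241.6 s = 4.9906×10^14 m = 4.99×10^11 km.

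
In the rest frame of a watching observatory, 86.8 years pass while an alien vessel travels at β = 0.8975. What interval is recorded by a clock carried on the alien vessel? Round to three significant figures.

With β = 0.8975, γ = 1/√(1 − 0.8975²) = 1/√0.19449375 = 2.2675.
The moving clock records proper time: Δτ = Δt/γ = 86.8/2.2675 = 38.3 years.

38.3 years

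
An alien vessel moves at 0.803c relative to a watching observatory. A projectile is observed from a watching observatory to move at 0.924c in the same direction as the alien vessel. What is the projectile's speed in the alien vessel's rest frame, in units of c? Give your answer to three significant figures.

0.469c

Transform to the alien vessel's frame: u' = (u − v)/(1 − uv/c²).
u' = (0.924 − 0.803)/(1 − 0.924×0.803) = 0.121/0.258028 = 0.46894.
Speed in the alien vessel's frame: 0.469c (in the same direction).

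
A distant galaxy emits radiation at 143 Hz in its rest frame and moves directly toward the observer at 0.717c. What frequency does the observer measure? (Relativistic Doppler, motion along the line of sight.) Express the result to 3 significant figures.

Relativistic Doppler (source moving toward): f_obs = f_src · √((1+β)/(1−β)).
With β = 0.717: factor = √(1.717/0.283) = 2.4632.
f_obs = 143 × 2.4632 = 352 Hz.

352 Hz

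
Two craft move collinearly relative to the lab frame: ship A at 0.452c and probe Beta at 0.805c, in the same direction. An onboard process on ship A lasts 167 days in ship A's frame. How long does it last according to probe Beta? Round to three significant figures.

201 days

Transform ship A's velocity into probe Beta's frame: (0.452 − 0.805)/(1 − 0.452·0.805) = −0.353/0.63614, so the relative speed is 0.55491c.
γ for this relative speed: γ = 1/√(1 − 0.307925) = 1.2021.
The clock on ship A records proper time, so probe Beta measures Δt = γΔτ = 1.2021 × 167 = 201 days.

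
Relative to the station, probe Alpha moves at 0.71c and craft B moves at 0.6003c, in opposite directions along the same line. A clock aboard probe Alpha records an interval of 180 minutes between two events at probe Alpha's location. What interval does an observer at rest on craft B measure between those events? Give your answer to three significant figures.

Speed of probe Alpha in craft B's frame: u = (v_A + v_B)/(1 + v_A v_B/c²) = (0.71 + 0.6003)/(1 + 0.71×0.6003) = 1.3103/1.426213 = 0.91873; |u| = 0.91873c.
At |u| = 0.91873c, γ = (1 − 0.844065)^(−1/2) = 2.5324.
Probe Alpha's interval is proper; time dilation gives Δt_B = γΔτ = 2.5324 × 180 minutes = 456 minutes.

456 minutes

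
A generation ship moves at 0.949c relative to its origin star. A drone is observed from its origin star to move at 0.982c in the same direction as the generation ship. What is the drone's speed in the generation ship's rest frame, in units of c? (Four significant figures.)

Transform to the generation ship's frame: u' = (u − v)/(1 − uv/c²).
u' = (0.982 − 0.949)/(1 − 0.982×0.949) = 0.033/0.068082 = 0.48471.
Speed in the generation ship's frame: 0.4847c (in the same direction).

0.4847c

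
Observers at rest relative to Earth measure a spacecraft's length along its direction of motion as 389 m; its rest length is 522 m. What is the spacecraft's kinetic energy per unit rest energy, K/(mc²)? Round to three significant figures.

From L = L₀/γ: γ = 522/389 = 1.3419.
Since K = (γ−1)mc², K/(mc²) = 1.3419 − 1 = 0.342.

0.342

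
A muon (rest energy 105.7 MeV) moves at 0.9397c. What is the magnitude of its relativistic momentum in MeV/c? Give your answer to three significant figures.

Lorentz factor: γ = (1 − 0.88303609)^(−1/2) = 2.924.
Momentum: p = γβ·mc = 2.924 × 0.9397 × 105.7 MeV/c = 290 MeV/c.

290 MeV/c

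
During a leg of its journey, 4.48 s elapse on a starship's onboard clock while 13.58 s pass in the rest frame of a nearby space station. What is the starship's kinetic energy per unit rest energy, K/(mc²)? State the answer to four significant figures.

2.031

γ = Δt/Δτ = 13.58/4.48 = 3.03125.
K/(mc²) = γ − 1 = 3.03125 − 1 = 2.031.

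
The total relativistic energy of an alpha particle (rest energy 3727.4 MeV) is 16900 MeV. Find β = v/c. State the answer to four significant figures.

0.9754

γ = E/(mc²) = 16900/3727.4 = 4.534.
β = √(1 − 1/γ²) = √(1 − 0.0486449) = √0.9513551 = 0.9754.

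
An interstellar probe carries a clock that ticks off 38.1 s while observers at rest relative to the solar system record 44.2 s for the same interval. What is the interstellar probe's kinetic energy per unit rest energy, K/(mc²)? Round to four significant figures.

From Δt = γΔτ: γ = 44.2/38.1 = 1.1601.
Since K = (γ−1)mc², K/(mc²) = 1.1601 − 1 = 0.1601.

0.1601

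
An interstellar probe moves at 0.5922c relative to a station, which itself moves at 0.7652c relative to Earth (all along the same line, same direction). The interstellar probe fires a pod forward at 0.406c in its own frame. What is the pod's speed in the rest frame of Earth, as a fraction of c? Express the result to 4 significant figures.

First combine the pod and interstellar probe (S''→S'): u₁ = (0.406 + 0.5922)/(1 + 0.406×0.5922) = 0.9982/1.2404332 = 0.80472.
Then combine with the station (S'→S): u = (0.80472 + 0.7652)/(1 + 0.80472×0.7652) = 1.56992/1.615771744 = 0.97162.

0.9716c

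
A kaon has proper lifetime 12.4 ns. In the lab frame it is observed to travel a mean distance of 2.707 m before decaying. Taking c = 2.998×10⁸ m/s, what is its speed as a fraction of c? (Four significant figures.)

0.5886c

d = βγcτ ⇒ βγ = d/(cτ) = 2.707 m / (3.71752 m) = 0.72817.
β = (βγ)/√(1+(βγ)²) = 0.72817/√1.530232 = 0.5886.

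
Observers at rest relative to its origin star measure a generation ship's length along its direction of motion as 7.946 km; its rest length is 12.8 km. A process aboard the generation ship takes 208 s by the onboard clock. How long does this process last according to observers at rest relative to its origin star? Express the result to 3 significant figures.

335 s

Length contraction gives γ = L₀/L = 12.8/7.946 = 1.61087.
Δt = γΔτ = 1.61087 × 208 = 335 s.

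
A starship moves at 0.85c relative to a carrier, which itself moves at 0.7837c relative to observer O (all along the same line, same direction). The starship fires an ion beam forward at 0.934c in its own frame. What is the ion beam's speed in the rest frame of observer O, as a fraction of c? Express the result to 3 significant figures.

Compose velocities in two stages. Stage 1 (into S'): u₁ = (0.934+0.85)/(1+0.934×0.85) = 0.99448.
Stage 2 (into S): u = (0.99448+0.7837)/(1+0.99448×0.7837) = 0.99933, so the speed is 0.999c.

0.999c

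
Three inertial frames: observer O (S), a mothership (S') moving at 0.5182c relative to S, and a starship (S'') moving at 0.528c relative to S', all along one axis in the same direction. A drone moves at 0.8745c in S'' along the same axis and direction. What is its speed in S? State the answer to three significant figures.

Apply u = (u'+v)/(1+u'v) twice. Drone in the mothership frame: (0.8745+0.528)/(1+0.8745·0.528) = 1.4025/1.461736 = 0.95948c.
That velocity, transformed to the rest frame of observer O: (0.95948+0.5182)/(1+0.95948·0.5182) = 1.47768/1.497202536 = 0.98696c.

0.987c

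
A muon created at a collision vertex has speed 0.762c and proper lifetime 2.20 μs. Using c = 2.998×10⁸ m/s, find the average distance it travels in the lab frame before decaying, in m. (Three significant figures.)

Lorentz factor: γ = (1 − 0.580644)^(−1/2) = 1.5442.
Lab-frame lifetime: Δt = γτ = 1.5442 × 2.20 μs = 3.3972 μs.
Distance: d = vΔt = 0.762 × 2.998×10⁸ m/s × 3.3972×10^-6 s = 776 m.

776 m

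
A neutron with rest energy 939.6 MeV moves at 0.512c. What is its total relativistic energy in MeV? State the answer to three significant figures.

γ = 1/√(1 − β²) = 1/√(1 − 0.262144) = 1/√0.737856 = 1/0.858985 = 1.1642.
Total energy: E = γmc² = 1.1642 × 939.6 MeV = 1090 MeV.

1090 MeV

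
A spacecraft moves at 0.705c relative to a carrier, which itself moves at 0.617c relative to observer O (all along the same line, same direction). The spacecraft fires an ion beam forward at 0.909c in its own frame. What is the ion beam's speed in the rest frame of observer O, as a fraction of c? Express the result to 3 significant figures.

0.996c

Compose velocities in two stages. Stage 1 (into S'): u₁ = (0.909+0.705)/(1+0.909×0.705) = 0.98364.
Stage 2 (into S): u = (0.98364+0.617)/(1+0.98364×0.617) = 0.9961, so the speed is 0.996c.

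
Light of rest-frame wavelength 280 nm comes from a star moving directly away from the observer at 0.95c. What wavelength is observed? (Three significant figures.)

1750 nm

Relativistic Doppler for wavelength: λ_obs = λ_src · √((1+β)/(1−β)).
With β = 0.95: factor = √(1.95/0.05) = 6.245.
λ_obs = 280 × 6.245 = 1750 nm.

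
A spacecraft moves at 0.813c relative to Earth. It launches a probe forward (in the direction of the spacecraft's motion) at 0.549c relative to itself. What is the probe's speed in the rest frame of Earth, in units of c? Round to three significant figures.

0.942c

In units of c, u = (u' + v)/(1 + u'v) with u' = 0.549 and v = 0.813.
Numerator: 0.549 + 0.813 = 1.362. Denominator: 1 + (0.549)(0.813) = 1.446337.
u = 1.362/1.446337 = 0.94169, so the speed is 0.942c.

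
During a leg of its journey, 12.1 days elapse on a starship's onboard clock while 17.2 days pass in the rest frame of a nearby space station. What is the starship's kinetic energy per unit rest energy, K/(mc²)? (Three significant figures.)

0.421

γ = Δt/Δτ = 17.2/12.1 = 1.42149.
Since K = (γ−1)mc², K/(mc²) = 1.42149 − 1 = 0.421.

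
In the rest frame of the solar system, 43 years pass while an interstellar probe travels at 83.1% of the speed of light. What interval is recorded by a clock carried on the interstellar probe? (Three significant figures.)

23.9 years

Lorentz factor: γ = (1 − 0.690561)^(−1/2) = 1.7977.
The moving clock records proper time: Δτ = Δt/γ = 43/1.7977 = 23.9 years.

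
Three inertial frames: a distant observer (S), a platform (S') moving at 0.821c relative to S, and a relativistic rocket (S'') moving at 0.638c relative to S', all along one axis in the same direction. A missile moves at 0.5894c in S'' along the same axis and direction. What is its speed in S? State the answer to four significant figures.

0.9888c

Compose velocities in two stages. Stage 1 (into S'): u₁ = (0.5894+0.638)/(1+0.5894×0.638) = 0.89198.
Stage 2 (into S): u = (0.89198+0.821)/(1+0.89198×0.821) = 0.98884, so the speed is 0.9888c.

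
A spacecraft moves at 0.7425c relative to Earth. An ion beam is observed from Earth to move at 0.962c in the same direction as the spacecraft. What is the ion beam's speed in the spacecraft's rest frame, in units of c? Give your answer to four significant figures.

0.7682c

Transform to the spacecraft's frame: u' = (u − v)/(1 − uv/c²).
u' = (0.962 − 0.7425)/(1 − 0.962×0.7425) = 0.2195/0.285715 = 0.76825.
Speed in the spacecraft's frame: 0.7682c (in the same direction).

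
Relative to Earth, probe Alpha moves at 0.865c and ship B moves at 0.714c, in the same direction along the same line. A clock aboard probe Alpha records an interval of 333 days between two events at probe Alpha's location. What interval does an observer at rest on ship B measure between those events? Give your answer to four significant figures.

362.5 days

The velocity of probe Alpha relative to ship B is (0.865 − 0.714)c / (1 − 0.865×0.714) = 0.39488c; relative speed 0.39488c.
At |u| = 0.39488c, γ = (1 − 0.15593)^(−1/2) = 1.0885.
The clock on probe Alpha records proper time, so ship B measures Δt = γΔτ = 1.0885 × 333 = 362.5 days.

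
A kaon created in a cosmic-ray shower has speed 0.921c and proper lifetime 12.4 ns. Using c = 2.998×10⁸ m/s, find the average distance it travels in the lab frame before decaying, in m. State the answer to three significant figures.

8.79 m

With β = 0.921, γ = 1/√(1 − 0.921²) = 1/√0.151759 = 2.567.
Lab-frame lifetime: Δt = γτ = 2.567 × 12.4 ns = 31.831 ns.
Distance: d = vΔt = 0.921 × 2.998×10⁸ m/s × 3.1831×10^-8 s = 8.79 m.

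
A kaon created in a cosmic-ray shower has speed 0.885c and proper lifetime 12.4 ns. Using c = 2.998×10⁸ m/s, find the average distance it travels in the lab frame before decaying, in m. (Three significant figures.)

7.07 m

With β = 0.885, γ = 1/√(1 − 0.885²) = 1/√0.216775 = 2.1478.
Lab-frame lifetime: Δt = γτ = 2.1478 × 12.4 ns = 26.633 ns.
Distance: d = vΔt = 0.885 × 2.998×10⁸ m/s × 2.6633×10^-8 s = 7.07 m.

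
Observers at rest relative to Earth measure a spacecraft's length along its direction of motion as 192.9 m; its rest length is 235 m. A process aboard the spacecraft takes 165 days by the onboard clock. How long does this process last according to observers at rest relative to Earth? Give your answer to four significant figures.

Length contraction gives γ = L₀/L = 235/192.9 = 1.21825.
The same γ dilates the second interval: 1.21825 × 165 days = 201.0 days.

201.0 days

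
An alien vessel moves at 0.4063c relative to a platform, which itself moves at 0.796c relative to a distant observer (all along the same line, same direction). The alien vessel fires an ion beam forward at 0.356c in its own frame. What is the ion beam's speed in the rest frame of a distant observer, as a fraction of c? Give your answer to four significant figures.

Compose velocities in two stages. Stage 1 (into S'): u₁ = (0.356+0.4063)/(1+0.356×0.4063) = 0.66597.
Stage 2 (into S): u = (0.66597+0.796)/(1+0.66597×0.796) = 0.95547, so the speed is 0.9555c.

0.9555c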